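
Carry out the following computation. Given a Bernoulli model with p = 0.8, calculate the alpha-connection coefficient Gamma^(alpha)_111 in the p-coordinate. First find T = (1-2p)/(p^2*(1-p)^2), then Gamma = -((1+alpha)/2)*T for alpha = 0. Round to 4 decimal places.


Skewness (Amari-Chentsov) tensor: T = (1-2p)/(p^2*(1-p)^2).
p = 0.8, 1-2p = -0.6, p^2 = 0.64, (1-p)^2 = 0.04.
T = -0.6/(0.64 * 0.04) = -23.4375.
In the p-coordinate, Gamma^(alpha) = Gamma^(0) - (alpha/2)*T with Gamma^(0) = (1/2)*g'(p) = -T/2,
so Gamma^(alpha) = -((1+alpha)/2)*T.
alpha = 0, -(1+alpha)/2 = -0.5.
Gamma = -0.5 * -23.4375 = 11.7188

11.7188


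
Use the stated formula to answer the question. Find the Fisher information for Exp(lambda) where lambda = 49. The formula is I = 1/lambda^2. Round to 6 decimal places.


Fisher information for exponential: I(lambda) = 1/lambda^2.
lambda = 49, lambda^2 = 2401.
I = 1/2401 = 0.000416

0.000416


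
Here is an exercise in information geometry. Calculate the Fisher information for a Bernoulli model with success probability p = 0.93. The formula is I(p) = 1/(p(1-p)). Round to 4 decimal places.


For Bernoulli(p), Fisher information is I(p) = 1/(p*(1-p)).
p = 0.93, 1-p = 0.07.
p*(1-p) = 0.0651.
I(p) = 1/0.0651 = 15.3610

15.3610


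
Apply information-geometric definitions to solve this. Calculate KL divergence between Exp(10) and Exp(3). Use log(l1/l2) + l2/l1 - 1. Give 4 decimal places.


KL divergence for exponential family:
KL = log(l1/l2) + l2/l1 - 1.
log(10/3) = 1.203973.
3/10 = 0.3.
KL = 1.203973 + 0.3 - 1 = 0.5040

0.5040


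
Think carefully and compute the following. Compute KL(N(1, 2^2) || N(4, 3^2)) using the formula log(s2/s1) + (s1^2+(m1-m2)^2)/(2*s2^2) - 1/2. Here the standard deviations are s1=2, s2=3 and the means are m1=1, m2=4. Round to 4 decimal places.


KL divergence between normal distributions:
KL = log(s2/s1) + (s1^2 + (m1-m2)^2)/(2*s2^2) - 1/2.
log(3/2) = 0.405465.
(2^2 + (1-4)^2)/(2*3^2) = (4 + 9)/18 = 0.722222.
KL = 0.405465 + 0.722222 - 0.5 = 0.6277

0.6277


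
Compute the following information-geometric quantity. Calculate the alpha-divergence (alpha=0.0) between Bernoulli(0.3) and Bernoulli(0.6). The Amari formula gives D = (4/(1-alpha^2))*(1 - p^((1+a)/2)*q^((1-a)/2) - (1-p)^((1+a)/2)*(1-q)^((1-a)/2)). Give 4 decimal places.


Amari alpha-divergence:
D = (4/(1-alpha^2))*(1 - p^((1+a)/2)*q^((1-a)/2) - (1-p)^((1+a)/2)*(1-q)^((1-a)/2)).
alpha = 0.0, p = 0.3, q = 0.6.
e1 = (1+alpha)/2 = 0.5, e2 = (1-alpha)/2 = 0.5.
t1 = p^e1 * q^e2 = 0.3^0.5 * 0.6^0.5 = 0.424264.
t2 = (1-p)^e1 * (1-q)^e2 = 0.7^0.5 * 0.4^0.5 = 0.52915.
4/(1-alpha^2) = 4.0.
D = 4.0*(1 - 0.424264 - 0.52915) = 0.1863

0.1863


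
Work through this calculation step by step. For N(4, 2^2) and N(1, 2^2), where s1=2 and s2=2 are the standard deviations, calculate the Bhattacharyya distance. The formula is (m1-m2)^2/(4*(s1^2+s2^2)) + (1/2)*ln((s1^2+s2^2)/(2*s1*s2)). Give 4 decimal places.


Bhattacharyya distance between two Gaussians:
DB = (m1-m2)^2/(4*(s1^2+s2^2)) + (1/2)*ln((s1^2+s2^2)/(2*s1*s2)).
(m1-m2)^2 = (3)^2 = 9.
s1^2+s2^2 = 4 + 4 = 8.
term1 = 9/32 = 0.28125.
term2 = 0.5*ln(8/8.0) = 0.0.
DB = 0.28125 + 0.0 = 0.2813

0.2813


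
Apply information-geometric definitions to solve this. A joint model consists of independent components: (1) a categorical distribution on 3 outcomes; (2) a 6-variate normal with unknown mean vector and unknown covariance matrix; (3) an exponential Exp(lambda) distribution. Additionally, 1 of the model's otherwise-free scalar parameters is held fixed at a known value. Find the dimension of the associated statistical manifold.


The dimension of a statistical manifold equals the number of free
(independent) real parameters of the model. For a product of independent
blocks the parameter counts add.
- categorical on 3 outcomes (probabilities sum to 1): 3-1 = 2.
- 6-variate normal: 6 (mean) + 6*7/2 = 21 (symmetric covariance) = 27.
- exponential (lambda): 1.
Total = 2 + 27 + 1 = 30.
1 parameter(s) fixed at known values: 30 - 1 = 29.
Dimension = 29

29


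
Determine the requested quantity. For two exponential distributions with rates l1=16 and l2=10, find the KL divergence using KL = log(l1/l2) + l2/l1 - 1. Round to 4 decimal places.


KL divergence for exponential family:
KL = log(l1/l2) + l2/l1 - 1.
log(16/10) = 0.470004.
10/16 = 0.625.
KL = 0.470004 + 0.625 - 1 = 0.0950

0.0950


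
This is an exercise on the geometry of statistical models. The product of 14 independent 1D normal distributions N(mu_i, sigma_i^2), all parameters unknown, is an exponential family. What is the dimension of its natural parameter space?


Exponential family dimension calculation:
Each univariate normal has two natural parameters (mu/sigma^2 and -1/(2 sigma^2)).
With 14 independent components, dim = 2 * 14 = 28.

28


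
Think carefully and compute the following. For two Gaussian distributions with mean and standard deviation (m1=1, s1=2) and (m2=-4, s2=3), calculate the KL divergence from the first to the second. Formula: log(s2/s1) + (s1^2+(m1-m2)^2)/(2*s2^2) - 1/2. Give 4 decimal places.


KL divergence between normal distributions:
KL = log(s2/s1) + (s1^2 + (m1-m2)^2)/(2*s2^2) - 1/2.
log(3/2) = 0.405465.
(2^2 + (1--4)^2)/(2*3^2) = (4 + 25)/18 = 1.611111.
KL = 0.405465 + 1.611111 - 0.5 = 1.5166

1.5166


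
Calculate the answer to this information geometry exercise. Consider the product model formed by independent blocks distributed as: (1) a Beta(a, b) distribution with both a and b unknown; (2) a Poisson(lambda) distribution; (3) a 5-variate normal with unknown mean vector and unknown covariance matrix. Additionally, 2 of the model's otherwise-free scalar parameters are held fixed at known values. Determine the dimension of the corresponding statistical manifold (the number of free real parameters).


The dimension of a statistical manifold equals the number of free
(independent) real parameters of the model. For a product of independent
blocks the parameter counts add.
- Beta (a, b): 2.
- Poisson (lambda): 1.
- 5-variate normal: 5 (mean) + 5*6/2 = 15 (symmetric covariance) = 20.
Total = 2 + 1 + 20 = 23.
2 parameter(s) fixed at known values: 23 - 2 = 21.
Dimension = 21

21


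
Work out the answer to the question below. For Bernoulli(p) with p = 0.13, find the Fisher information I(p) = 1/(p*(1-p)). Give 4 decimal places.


For Bernoulli(p), Fisher information is I(p) = 1/(p*(1-p)).
p = 0.13, 1-p = 0.87.
p*(1-p) = 0.1131.
I(p) = 1/0.1131 = 8.8417

8.8417


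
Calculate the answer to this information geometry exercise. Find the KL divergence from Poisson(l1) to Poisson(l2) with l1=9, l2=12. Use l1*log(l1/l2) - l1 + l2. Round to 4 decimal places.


KL divergence for Poisson:
KL = l1*log(l1/l2) - l1 + l2.
l1 = 9, l2 = 12.
log(9/12) = -0.287682.
l1*log(l1/l2) = 9 * -0.287682 = -2.589139.
KL = -2.589139 - 9 + 12 = 0.4109

0.4109


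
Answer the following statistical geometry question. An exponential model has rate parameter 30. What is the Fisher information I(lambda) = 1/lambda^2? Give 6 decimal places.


Fisher information for exponential: I(lambda) = 1/lambda^2.
lambda = 30, lambda^2 = 900.
I = 1/900 = 0.001111

0.001111


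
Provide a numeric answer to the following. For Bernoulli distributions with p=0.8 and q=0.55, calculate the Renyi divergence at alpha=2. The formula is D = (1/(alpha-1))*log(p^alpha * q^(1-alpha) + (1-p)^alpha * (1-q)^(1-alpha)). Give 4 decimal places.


Renyi divergence of order alpha between Bernoulli distributions:
D = (1/(alpha-1))*log(p^alpha * q^(1-alpha) + (1-p)^alpha * (1-q)^(1-alpha)).
alpha = 2, p = 0.8, q = 0.55.
p^alpha * q^(1-alpha) = 0.8^2 * 0.55^-1 = 1.163636.
(1-p)^alpha * (1-q)^(1-alpha) = 0.2^2 * 0.45^-1 = 0.088889.
sum = 1.163636 + 0.088889 = 1.252525.
D = (1/1)*log(1.252525) = 0.2252

0.2252


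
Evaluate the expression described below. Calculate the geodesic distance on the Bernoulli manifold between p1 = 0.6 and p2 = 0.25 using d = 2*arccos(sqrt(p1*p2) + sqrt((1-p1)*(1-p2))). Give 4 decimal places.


Geodesic distance on Bernoulli manifold:
d(p1,p2) = 2*arccos(sqrt(p1*p2) + sqrt((1-p1)*(1-p2))).
sqrt(p1*p2) = sqrt(0.6*0.25) = 0.387298.
sqrt((1-p1)*(1-p2)) = sqrt(0.4*0.75) = 0.547723.
arg = 0.387298 + 0.547723 = 0.935021.
d = 2*arccos(0.935021) = 0.7250

0.7250


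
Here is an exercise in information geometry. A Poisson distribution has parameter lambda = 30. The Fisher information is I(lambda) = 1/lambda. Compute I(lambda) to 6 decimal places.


Fisher information for Poisson: I(lambda) = 1/lambda.
lambda = 30.
I(lambda) = 1/30 = 0.033333

0.033333


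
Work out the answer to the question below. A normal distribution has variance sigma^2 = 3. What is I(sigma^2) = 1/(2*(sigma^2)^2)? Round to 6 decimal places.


Fisher information for variance: I(sigma^2) = 1/(2*sigma^4).
sigma^2 = 3, so sigma^4 = 9.
I = 1/(2*9) = 1/18 = 0.055556

0.055556


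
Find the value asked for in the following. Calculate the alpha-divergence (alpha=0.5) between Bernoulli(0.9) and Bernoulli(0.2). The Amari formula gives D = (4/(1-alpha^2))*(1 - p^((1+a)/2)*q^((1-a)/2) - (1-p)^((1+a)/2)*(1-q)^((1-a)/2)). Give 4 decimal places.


Amari alpha-divergence:
D = (4/(1-alpha^2))*(1 - p^((1+a)/2)*q^((1-a)/2) - (1-p)^((1+a)/2)*(1-q)^((1-a)/2)).
alpha = 0.5, p = 0.9, q = 0.2.
e1 = (1+alpha)/2 = 0.75, e2 = (1-alpha)/2 = 0.25.
t1 = p^e1 * q^e2 = 0.9^0.75 * 0.2^0.25 = 0.61793.
t2 = (1-p)^e1 * (1-q)^e2 = 0.1^0.75 * 0.8^0.25 = 0.168179.
4/(1-alpha^2) = 5.333333.
D = 5.333333*(1 - 0.61793 - 0.168179) = 1.1407

1.1407


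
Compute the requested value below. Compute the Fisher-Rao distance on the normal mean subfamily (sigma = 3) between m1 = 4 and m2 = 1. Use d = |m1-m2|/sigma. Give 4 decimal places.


On the fixed-variance normal subfamily, geodesic distance = |m1-m2|/sigma.
|4 - 1| = 3.
sigma = 3.
d = 3/3 = 1.0000

1.0000


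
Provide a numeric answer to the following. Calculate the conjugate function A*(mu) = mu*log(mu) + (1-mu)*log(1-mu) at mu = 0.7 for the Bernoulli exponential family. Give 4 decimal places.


Legendre transform for Bernoulli:
A*(mu) = mu*log(mu) + (1-mu)*log(1-mu).
mu = 0.7, 1-mu = 0.3.
mu*log(mu) = 0.7*log(0.7) = -0.249672.
(1-mu)*log(1-mu) = 0.3*log(0.3) = -0.361192.
A* = -0.249672 + -0.361192 = -0.6109

-0.6109


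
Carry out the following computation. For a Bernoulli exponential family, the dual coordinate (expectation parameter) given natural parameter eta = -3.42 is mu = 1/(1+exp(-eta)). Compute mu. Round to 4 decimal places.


Dual coordinate (expectation parameter) for Bernoulli:
mu = 1/(1+exp(-eta)).
eta = -3.42.
exp(-eta) = exp(3.42) = 30.569415.
mu = 1/(1+30.569415) = 0.0317

0.0317


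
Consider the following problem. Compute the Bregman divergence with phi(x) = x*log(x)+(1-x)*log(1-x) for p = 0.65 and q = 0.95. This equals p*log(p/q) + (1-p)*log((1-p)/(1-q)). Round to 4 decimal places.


Bregman divergence with negative entropy generator:
D = p*log(p/q) + (1-p)*log((1-p)/(1-q)).
p = 0.65, q = 0.95.
p*log(p/q) = 0.65*log(0.65/0.95) = -0.246668.
(1-p)*log((1-p)/(1-q)) = 0.35*log(0.35/0.05) = 0.681069.
D = -0.246668 + 0.681069 = 0.4344

0.4344


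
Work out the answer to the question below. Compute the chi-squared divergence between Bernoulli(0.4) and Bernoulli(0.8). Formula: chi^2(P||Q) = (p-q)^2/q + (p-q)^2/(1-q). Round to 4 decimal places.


Chi-squared divergence between Bernoulli distributions:
chi^2 = (p-q)^2/q + (p-q)^2/(1-q).
p = 0.4, q = 0.8, p-q = -0.4.
(p-q)^2 = 0.16.
term1 = 0.16/0.8 = 0.2.
term2 = 0.16/0.2 = 0.8.
chi^2 = 0.2 + 0.8 = 1.0000

1.0000


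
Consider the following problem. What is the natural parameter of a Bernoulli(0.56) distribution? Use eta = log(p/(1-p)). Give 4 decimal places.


Natural parameter for Bernoulli: eta = log(p/(1-p)).
p = 0.56, 1-p = 0.44.
p/(1-p) = 1.272727.
eta = log(1.272727) = 0.2412

0.2412


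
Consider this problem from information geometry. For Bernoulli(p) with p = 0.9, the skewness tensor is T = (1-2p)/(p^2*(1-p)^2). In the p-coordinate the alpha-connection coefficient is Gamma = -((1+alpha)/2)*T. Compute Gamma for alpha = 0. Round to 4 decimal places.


Skewness (Amari-Chentsov) tensor: T = (1-2p)/(p^2*(1-p)^2).
p = 0.9, 1-2p = -0.8, p^2 = 0.81, (1-p)^2 = 0.01.
T = -0.8/(0.81 * 0.01) = -98.765432.
In the p-coordinate, Gamma^(alpha) = Gamma^(0) - (alpha/2)*T with Gamma^(0) = (1/2)*g'(p) = -T/2,
so Gamma^(alpha) = -((1+alpha)/2)*T.
alpha = 0, -(1+alpha)/2 = -0.5.
Gamma = -0.5 * -98.765432 = 49.3827

49.3827


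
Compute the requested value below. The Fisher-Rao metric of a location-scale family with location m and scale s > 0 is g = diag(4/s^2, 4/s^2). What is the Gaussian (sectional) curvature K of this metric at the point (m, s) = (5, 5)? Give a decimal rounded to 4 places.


The metric has the form g = (A dm^2 + B ds^2)/s^2 with A = 4, B = 4.
Substitute u = sqrt(A/B)*m: g = B*(du^2 + ds^2)/s^2, i.e. B times the
Poincare upper half-plane metric, which has constant Gaussian curvature -1.
Scaling a 2D metric by a constant c divides the Gaussian curvature by c,
so K = -1/B = -1/(4) = -0.2500 everywhere (the point (m, s) = (5, 5) is irrelevant:
the curvature is constant).
The requested Gaussian curvature is K = -0.2500.

-0.2500


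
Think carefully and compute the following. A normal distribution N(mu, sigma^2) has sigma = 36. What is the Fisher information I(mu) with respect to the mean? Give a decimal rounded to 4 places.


The Fisher information for the mean of a normal distribution is I(mu) = 1/sigma^2.
sigma = 36, so sigma^2 = 1296.
I(mu) = 1/1296 = 0.0008

0.0008


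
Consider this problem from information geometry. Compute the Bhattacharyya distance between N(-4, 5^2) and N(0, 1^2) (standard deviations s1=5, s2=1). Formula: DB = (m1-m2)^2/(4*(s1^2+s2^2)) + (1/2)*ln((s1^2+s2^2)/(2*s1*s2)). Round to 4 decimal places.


Bhattacharyya distance between two Gaussians:
DB = (m1-m2)^2/(4*(s1^2+s2^2)) + (1/2)*ln((s1^2+s2^2)/(2*s1*s2)).
(m1-m2)^2 = (-4)^2 = 16.
s1^2+s2^2 = 25 + 1 = 26.
term1 = 16/104 = 0.153846.
term2 = 0.5*ln(26/10.0) = 0.477756.
DB = 0.153846 + 0.477756 = 0.6316

0.6316


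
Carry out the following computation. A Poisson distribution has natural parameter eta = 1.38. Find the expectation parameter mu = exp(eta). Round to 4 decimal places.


Expectation parameter for Poisson exponential family:
mu = exp(eta).
eta = 1.38.
mu = exp(1.38) = 3.9749

3.9749


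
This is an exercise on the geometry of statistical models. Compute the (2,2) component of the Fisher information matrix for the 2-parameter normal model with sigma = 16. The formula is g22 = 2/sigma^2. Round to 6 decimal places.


For the 2-parameter normal family, the Fisher metric has:
  g11 = 1/sigma^2, g22 = 2/sigma^2.
sigma = 16, sigma^2 = 256.
g22 = 0.007813

0.007813


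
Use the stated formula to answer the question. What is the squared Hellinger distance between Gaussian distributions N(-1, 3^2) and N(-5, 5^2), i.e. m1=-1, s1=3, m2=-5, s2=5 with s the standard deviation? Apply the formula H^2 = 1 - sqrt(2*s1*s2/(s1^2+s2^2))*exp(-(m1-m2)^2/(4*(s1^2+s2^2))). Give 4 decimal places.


Squared Hellinger distance for Gaussians:
H^2 = 1 - sqrt(2*s1*s2/(s1^2+s2^2)) * exp(-(m1-m2)^2/(4*(s1^2+s2^2))).
s1^2 = 9, s2^2 = 25, s1^2+s2^2 = 34.
sqrt(2*3*5/(34)) = 0.939336.
(m1-m2)^2 = (4)^2 = 16.
exp(-16/(4*34)) = exp(-0.117647) = 0.88901.
H^2 = 1 - 0.939336*0.88901 = 0.1649

0.1649


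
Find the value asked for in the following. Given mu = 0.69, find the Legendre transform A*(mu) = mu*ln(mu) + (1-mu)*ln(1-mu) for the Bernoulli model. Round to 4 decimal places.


Legendre transform for Bernoulli:
A*(mu) = mu*log(mu) + (1-mu)*log(1-mu).
mu = 0.69, 1-mu = 0.31.
mu*log(mu) = 0.69*log(0.69) = -0.256034.
(1-mu)*log(1-mu) = 0.31*log(0.31) = -0.363067.
A* = -0.256034 + -0.363067 = -0.6191

-0.6191


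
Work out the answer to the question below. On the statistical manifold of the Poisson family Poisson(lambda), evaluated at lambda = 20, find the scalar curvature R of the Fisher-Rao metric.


This family has a single free parameter, so its statistical manifold
is 1-dimensional. The Riemann curvature tensor of any 1-dimensional
Riemannian manifold vanishes identically, so R = 0.

0


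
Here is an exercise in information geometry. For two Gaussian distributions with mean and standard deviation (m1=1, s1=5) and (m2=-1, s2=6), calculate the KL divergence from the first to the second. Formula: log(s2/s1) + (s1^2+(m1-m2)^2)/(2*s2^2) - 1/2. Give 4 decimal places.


KL divergence between normal distributions:
KL = log(s2/s1) + (s1^2 + (m1-m2)^2)/(2*s2^2) - 1/2.
log(6/5) = 0.182322.
(5^2 + (1--1)^2)/(2*6^2) = (25 + 4)/72 = 0.402778.
KL = 0.182322 + 0.402778 - 0.5 = 0.0851

0.0851


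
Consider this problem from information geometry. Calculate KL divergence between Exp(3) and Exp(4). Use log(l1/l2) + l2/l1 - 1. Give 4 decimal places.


KL divergence for exponential family:
KL = log(l1/l2) + l2/l1 - 1.
log(3/4) = -0.287682.
4/3 = 1.333333.
KL = -0.287682 + 1.333333 - 1 = 0.0457

0.0457


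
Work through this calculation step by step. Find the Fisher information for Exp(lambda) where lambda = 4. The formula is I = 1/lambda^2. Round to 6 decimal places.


Fisher information for exponential: I(lambda) = 1/lambda^2.
lambda = 4, lambda^2 = 16.
I = 1/16 = 0.062500

0.062500


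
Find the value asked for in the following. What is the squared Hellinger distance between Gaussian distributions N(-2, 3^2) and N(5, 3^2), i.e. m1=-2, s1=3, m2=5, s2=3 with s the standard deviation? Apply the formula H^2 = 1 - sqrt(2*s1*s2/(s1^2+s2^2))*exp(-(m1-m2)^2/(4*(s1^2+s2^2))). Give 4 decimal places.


Squared Hellinger distance for Gaussians:
H^2 = 1 - sqrt(2*s1*s2/(s1^2+s2^2)) * exp(-(m1-m2)^2/(4*(s1^2+s2^2))).
s1^2 = 9, s2^2 = 9, s1^2+s2^2 = 18.
sqrt(2*3*3/(18)) = 1.0.
(m1-m2)^2 = (-7)^2 = 49.
exp(-49/(4*18)) = exp(-0.680556) = 0.506336.
H^2 = 1 - 1.0*0.506336 = 0.4937

0.4937


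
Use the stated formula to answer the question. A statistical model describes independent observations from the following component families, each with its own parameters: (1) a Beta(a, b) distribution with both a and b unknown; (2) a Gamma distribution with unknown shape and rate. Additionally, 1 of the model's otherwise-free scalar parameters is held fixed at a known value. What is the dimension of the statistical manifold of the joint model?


The dimension of a statistical manifold equals the number of free
(independent) real parameters of the model. For a product of independent
blocks the parameter counts add.
- Beta (a, b): 2.
- Gamma (shape, rate): 2.
Total = 2 + 2 = 4.
1 parameter(s) fixed at known values: 4 - 1 = 3.
Dimension = 3

3


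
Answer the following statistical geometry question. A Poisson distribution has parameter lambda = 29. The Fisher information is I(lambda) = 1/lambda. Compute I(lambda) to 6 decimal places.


Fisher information for Poisson: I(lambda) = 1/lambda.
lambda = 29.
I(lambda) = 1/29 = 0.034483

0.034483


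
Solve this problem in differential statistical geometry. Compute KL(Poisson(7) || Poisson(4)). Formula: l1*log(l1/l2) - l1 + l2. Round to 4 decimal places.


KL divergence for Poisson:
KL = l1*log(l1/l2) - l1 + l2.
l1 = 7, l2 = 4.
log(7/4) = 0.559616.
l1*log(l1/l2) = 7 * 0.559616 = 3.917311.
KL = 3.917311 - 7 + 4 = 0.9173

0.9173


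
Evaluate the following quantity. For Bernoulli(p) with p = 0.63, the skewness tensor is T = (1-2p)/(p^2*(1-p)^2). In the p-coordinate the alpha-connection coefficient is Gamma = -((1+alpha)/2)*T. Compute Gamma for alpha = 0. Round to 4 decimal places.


Skewness (Amari-Chentsov) tensor: T = (1-2p)/(p^2*(1-p)^2).
p = 0.63, 1-2p = -0.26, p^2 = 0.3969, (1-p)^2 = 0.1369.
T = -0.26/(0.3969 * 0.1369) = -4.785076.
In the p-coordinate, Gamma^(alpha) = Gamma^(0) - (alpha/2)*T with Gamma^(0) = (1/2)*g'(p) = -T/2,
so Gamma^(alpha) = -((1+alpha)/2)*T.
alpha = 0, -(1+alpha)/2 = -0.5.
Gamma = -0.5 * -4.785076 = 2.3925

2.3925


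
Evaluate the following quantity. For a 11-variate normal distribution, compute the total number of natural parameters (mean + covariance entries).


Exponential family dimension calculation:
For 11-dim MVN: mean has 11 params, covariance has 11*12/2 = 66 unique entries.
Total dim = 11 + 66 = 77.

77


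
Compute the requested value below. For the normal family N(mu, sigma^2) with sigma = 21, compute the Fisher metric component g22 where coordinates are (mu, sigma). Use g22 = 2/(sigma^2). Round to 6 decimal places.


For the 2-parameter normal family, the Fisher metric has:
  g11 = 1/sigma^2, g22 = 2/sigma^2.
sigma = 21, sigma^2 = 441.
g22 = 0.004535

0.004535


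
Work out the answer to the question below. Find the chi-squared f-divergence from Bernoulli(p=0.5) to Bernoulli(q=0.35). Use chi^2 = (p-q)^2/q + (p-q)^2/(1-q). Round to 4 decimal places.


Chi-squared divergence between Bernoulli distributions:
chi^2 = (p-q)^2/q + (p-q)^2/(1-q).
p = 0.5, q = 0.35, p-q = 0.15.
(p-q)^2 = 0.0225.
term1 = 0.0225/0.35 = 0.064286.
term2 = 0.0225/0.65 = 0.034615.
chi^2 = 0.064286 + 0.034615 = 0.0989

0.0989


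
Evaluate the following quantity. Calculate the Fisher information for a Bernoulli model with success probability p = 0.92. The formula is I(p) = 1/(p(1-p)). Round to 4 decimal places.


For Bernoulli(p), Fisher information is I(p) = 1/(p*(1-p)).
p = 0.92, 1-p = 0.08.
p*(1-p) = 0.0736.
I(p) = 1/0.0736 = 13.5870

13.5870


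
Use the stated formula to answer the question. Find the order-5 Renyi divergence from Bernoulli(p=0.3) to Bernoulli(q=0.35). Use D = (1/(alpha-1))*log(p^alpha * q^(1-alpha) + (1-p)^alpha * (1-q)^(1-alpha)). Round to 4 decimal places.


Renyi divergence of order alpha between Bernoulli distributions:
D = (1/(alpha-1))*log(p^alpha * q^(1-alpha) + (1-p)^alpha * (1-q)^(1-alpha)).
alpha = 5, p = 0.3, q = 0.35.
p^alpha * q^(1-alpha) = 0.3^5 * 0.35^-4 = 0.161933.
(1-p)^alpha * (1-q)^(1-alpha) = 0.7^5 * 0.65^-4 = 0.941536.
sum = 0.161933 + 0.941536 = 1.103468.
D = (1/4)*log(1.103468) = 0.0246

0.0246


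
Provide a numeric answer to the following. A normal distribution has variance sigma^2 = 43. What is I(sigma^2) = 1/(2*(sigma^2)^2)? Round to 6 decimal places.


Fisher information for variance: I(sigma^2) = 1/(2*sigma^4).
sigma^2 = 43, so sigma^4 = 1849.
I = 1/(2*1849) = 1/3698 = 0.000270

0.000270


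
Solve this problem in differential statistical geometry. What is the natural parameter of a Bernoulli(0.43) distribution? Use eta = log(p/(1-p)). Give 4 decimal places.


Natural parameter for Bernoulli: eta = log(p/(1-p)).
p = 0.43, 1-p = 0.57.
p/(1-p) = 0.754386.
eta = log(0.754386) = -0.2819

-0.2819


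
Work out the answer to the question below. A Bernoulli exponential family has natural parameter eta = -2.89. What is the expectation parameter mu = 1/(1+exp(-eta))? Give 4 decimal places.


Dual coordinate (expectation parameter) for Bernoulli:
mu = 1/(1+exp(-eta)).
eta = -2.89.
exp(-eta) = exp(2.89) = 17.99331.
mu = 1/(1+17.99331) = 0.0527

0.0527


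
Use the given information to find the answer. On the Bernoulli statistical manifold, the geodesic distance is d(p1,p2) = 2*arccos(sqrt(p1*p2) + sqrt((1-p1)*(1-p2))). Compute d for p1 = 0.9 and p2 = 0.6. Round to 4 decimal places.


Geodesic distance on Bernoulli manifold:
d(p1,p2) = 2*arccos(sqrt(p1*p2) + sqrt((1-p1)*(1-p2))).
sqrt(p1*p2) = sqrt(0.9*0.6) = 0.734847.
sqrt((1-p1)*(1-p2)) = sqrt(0.1*0.4) = 0.2.
arg = 0.734847 + 0.2 = 0.934847.
d = 2*arccos(0.934847) = 0.7259

0.7259


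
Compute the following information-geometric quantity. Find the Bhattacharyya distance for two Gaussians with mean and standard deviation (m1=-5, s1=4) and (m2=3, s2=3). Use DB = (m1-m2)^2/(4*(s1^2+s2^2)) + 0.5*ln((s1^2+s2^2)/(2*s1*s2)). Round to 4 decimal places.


Bhattacharyya distance between two Gaussians:
DB = (m1-m2)^2/(4*(s1^2+s2^2)) + (1/2)*ln((s1^2+s2^2)/(2*s1*s2)).
(m1-m2)^2 = (-8)^2 = 64.
s1^2+s2^2 = 16 + 9 = 25.
term1 = 64/100 = 0.64.
term2 = 0.5*ln(25/24.0) = 0.020411.
DB = 0.64 + 0.020411 = 0.6604

0.6604


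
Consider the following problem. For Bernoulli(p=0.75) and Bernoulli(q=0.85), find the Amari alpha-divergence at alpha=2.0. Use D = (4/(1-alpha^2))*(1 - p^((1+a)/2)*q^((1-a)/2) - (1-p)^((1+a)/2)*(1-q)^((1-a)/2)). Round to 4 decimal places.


Amari alpha-divergence:
D = (4/(1-alpha^2))*(1 - p^((1+a)/2)*q^((1-a)/2) - (1-p)^((1+a)/2)*(1-q)^((1-a)/2)).
alpha = 2.0, p = 0.75, q = 0.85.
e1 = (1+alpha)/2 = 1.5, e2 = (1-alpha)/2 = -0.5.
t1 = p^e1 * q^e2 = 0.75^1.5 * 0.85^-0.5 = 0.704502.
t2 = (1-p)^e1 * (1-q)^e2 = 0.25^1.5 * 0.15^-0.5 = 0.322749.
4/(1-alpha^2) = -1.333333.
D = -1.333333*(1 - 0.704502 - 0.322749) = 0.0363

0.0363


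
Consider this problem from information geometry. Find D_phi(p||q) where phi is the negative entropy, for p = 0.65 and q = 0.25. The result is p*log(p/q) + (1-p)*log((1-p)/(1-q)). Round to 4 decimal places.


Bregman divergence with negative entropy generator:
D = p*log(p/q) + (1-p)*log((1-p)/(1-q)).
p = 0.65, q = 0.25.
p*log(p/q) = 0.65*log(0.65/0.25) = 0.621082.
(1-p)*log((1-p)/(1-q)) = 0.35*log(0.35/0.75) = -0.266749.
D = 0.621082 + -0.266749 = 0.3543

0.3543


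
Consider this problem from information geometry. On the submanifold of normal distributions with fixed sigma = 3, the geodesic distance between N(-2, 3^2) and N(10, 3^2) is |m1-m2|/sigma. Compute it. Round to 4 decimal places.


On the fixed-variance normal subfamily, geodesic distance = |m1-m2|/sigma.
|-2 - 10| = 12.
sigma = 3.
d = 12/3 = 4.0000

4.0000


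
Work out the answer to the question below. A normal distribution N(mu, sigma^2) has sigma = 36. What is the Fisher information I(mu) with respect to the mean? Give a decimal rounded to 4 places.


The Fisher information for the mean of a normal distribution is I(mu) = 1/sigma^2.
sigma = 36, so sigma^2 = 1296.
I(mu) = 1/1296 = 0.0008

0.0008


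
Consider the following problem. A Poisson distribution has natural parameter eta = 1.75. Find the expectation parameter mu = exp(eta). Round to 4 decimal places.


Expectation parameter for Poisson exponential family:
mu = exp(eta).
eta = 1.75.
mu = exp(1.75) = 5.7546

5.7546


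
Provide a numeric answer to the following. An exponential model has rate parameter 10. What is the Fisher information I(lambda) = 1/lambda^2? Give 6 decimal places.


Fisher information for exponential: I(lambda) = 1/lambda^2.
lambda = 10, lambda^2 = 100.
I = 1/100 = 0.010000

0.010000


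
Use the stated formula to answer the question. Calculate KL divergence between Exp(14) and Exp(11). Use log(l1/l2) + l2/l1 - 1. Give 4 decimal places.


KL divergence for exponential family:
KL = log(l1/l2) + l2/l1 - 1.
log(14/11) = 0.241162.
11/14 = 0.785714.
KL = 0.241162 + 0.785714 - 1 = 0.0269

0.0269


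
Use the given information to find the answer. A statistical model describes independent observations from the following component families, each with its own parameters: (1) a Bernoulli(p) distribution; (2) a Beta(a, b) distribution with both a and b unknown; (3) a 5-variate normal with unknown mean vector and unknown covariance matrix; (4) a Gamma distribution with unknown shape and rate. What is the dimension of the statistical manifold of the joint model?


The dimension of a statistical manifold equals the number of free
(independent) real parameters of the model. For a product of independent
blocks the parameter counts add.
- Bernoulli (p): 1.
- Beta (a, b): 2.
- 5-variate normal: 5 (mean) + 5*6/2 = 15 (symmetric covariance) = 20.
- Gamma (shape, rate): 2.
Total = 1 + 2 + 20 + 2 = 25.
Dimension = 25

25


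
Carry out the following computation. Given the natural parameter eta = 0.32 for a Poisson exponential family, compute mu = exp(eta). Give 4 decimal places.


Expectation parameter for Poisson exponential family:
mu = exp(eta).
eta = 0.32.
mu = exp(0.32) = 1.3771

1.3771


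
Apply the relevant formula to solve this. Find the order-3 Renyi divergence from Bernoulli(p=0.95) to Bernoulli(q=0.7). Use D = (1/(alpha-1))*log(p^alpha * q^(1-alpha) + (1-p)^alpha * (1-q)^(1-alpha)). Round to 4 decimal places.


Renyi divergence of order alpha between Bernoulli distributions:
D = (1/(alpha-1))*log(p^alpha * q^(1-alpha) + (1-p)^alpha * (1-q)^(1-alpha)).
alpha = 3, p = 0.95, q = 0.7.
p^alpha * q^(1-alpha) = 0.95^3 * 0.7^-2 = 1.749745.
(1-p)^alpha * (1-q)^(1-alpha) = 0.05^3 * 0.3^-2 = 0.001389.
sum = 1.749745 + 0.001389 = 1.751134.
D = (1/2)*log(1.751134) = 0.2801

0.2801


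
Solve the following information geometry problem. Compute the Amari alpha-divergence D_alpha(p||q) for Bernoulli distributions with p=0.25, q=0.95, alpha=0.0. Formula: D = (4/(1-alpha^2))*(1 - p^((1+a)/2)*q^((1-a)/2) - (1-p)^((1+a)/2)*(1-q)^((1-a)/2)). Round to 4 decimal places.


Amari alpha-divergence:
D = (4/(1-alpha^2))*(1 - p^((1+a)/2)*q^((1-a)/2) - (1-p)^((1+a)/2)*(1-q)^((1-a)/2)).
alpha = 0.0, p = 0.25, q = 0.95.
e1 = (1+alpha)/2 = 0.5, e2 = (1-alpha)/2 = 0.5.
t1 = p^e1 * q^e2 = 0.25^0.5 * 0.95^0.5 = 0.48734.
t2 = (1-p)^e1 * (1-q)^e2 = 0.75^0.5 * 0.05^0.5 = 0.193649.
4/(1-alpha^2) = 4.0.
D = 4.0*(1 - 0.48734 - 0.193649) = 1.2760

1.2760


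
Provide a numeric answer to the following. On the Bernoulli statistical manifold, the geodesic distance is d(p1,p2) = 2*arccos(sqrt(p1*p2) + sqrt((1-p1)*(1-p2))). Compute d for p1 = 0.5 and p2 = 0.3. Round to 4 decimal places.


Geodesic distance on Bernoulli manifold:
d(p1,p2) = 2*arccos(sqrt(p1*p2) + sqrt((1-p1)*(1-p2))).
sqrt(p1*p2) = sqrt(0.5*0.3) = 0.387298.
sqrt((1-p1)*(1-p2)) = sqrt(0.5*0.7) = 0.591608.
arg = 0.387298 + 0.591608 = 0.978906.
d = 2*arccos(0.978906) = 0.4115

0.4115


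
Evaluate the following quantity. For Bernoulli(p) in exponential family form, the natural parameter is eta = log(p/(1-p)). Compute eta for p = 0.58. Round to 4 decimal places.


Natural parameter for Bernoulli: eta = log(p/(1-p)).
p = 0.58, 1-p = 0.42.
p/(1-p) = 1.380952.
eta = log(1.380952) = 0.3228

0.3228


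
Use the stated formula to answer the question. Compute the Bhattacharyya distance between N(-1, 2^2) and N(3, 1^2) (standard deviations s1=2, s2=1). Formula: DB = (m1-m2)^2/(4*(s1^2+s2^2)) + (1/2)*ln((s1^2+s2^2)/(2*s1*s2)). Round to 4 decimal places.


Bhattacharyya distance between two Gaussians:
DB = (m1-m2)^2/(4*(s1^2+s2^2)) + (1/2)*ln((s1^2+s2^2)/(2*s1*s2)).
(m1-m2)^2 = (-4)^2 = 16.
s1^2+s2^2 = 4 + 1 = 5.
term1 = 16/20 = 0.8.
term2 = 0.5*ln(5/4.0) = 0.111572.
DB = 0.8 + 0.111572 = 0.9116

0.9116


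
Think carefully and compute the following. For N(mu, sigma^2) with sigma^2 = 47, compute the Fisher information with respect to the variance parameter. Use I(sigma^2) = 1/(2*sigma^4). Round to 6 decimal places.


Fisher information for variance: I(sigma^2) = 1/(2*sigma^4).
sigma^2 = 47, so sigma^4 = 2209.
I = 1/(2*2209) = 1/4418 = 0.000226

0.000226


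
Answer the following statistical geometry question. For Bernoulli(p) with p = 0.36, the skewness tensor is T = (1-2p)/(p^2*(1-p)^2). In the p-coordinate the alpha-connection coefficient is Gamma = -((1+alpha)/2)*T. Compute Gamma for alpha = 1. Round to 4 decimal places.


Skewness (Amari-Chentsov) tensor: T = (1-2p)/(p^2*(1-p)^2).
p = 0.36, 1-2p = 0.28, p^2 = 0.1296, (1-p)^2 = 0.4096.
T = 0.28/(0.1296 * 0.4096) = 5.274643.
In the p-coordinate, Gamma^(alpha) = Gamma^(0) - (alpha/2)*T with Gamma^(0) = (1/2)*g'(p) = -T/2,
so Gamma^(alpha) = -((1+alpha)/2)*T.
alpha = 1, -(1+alpha)/2 = -1.0.
Gamma = -1.0 * 5.274643 = -5.2746

-5.2746


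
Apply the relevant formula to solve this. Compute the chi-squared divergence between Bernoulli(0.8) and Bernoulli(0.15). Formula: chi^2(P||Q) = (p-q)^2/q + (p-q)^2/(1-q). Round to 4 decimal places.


Chi-squared divergence between Bernoulli distributions:
chi^2 = (p-q)^2/q + (p-q)^2/(1-q).
p = 0.8, q = 0.15, p-q = 0.65.
(p-q)^2 = 0.4225.
term1 = 0.4225/0.15 = 2.816667.
term2 = 0.4225/0.85 = 0.497059.
chi^2 = 2.816667 + 0.497059 = 3.3137

3.3137


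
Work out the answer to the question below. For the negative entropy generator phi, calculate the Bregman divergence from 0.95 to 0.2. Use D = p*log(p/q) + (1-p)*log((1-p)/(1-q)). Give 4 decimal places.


Bregman divergence with negative entropy generator:
D = p*log(p/q) + (1-p)*log((1-p)/(1-q)).
p = 0.95, q = 0.2.
p*log(p/q) = 0.95*log(0.95/0.2) = 1.480237.
(1-p)*log((1-p)/(1-q)) = 0.05*log(0.05/0.8) = -0.138629.
D = 1.480237 + -0.138629 = 1.3416

1.3416


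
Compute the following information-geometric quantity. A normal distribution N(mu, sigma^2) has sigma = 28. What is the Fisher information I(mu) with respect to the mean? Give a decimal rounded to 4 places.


The Fisher information for the mean of a normal distribution is I(mu) = 1/sigma^2.
sigma = 28, so sigma^2 = 784.
I(mu) = 1/784 = 0.0013

0.0013


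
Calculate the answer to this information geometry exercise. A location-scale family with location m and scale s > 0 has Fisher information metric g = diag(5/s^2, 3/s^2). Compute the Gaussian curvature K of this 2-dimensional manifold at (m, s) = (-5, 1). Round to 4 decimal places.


The metric has the form g = (A dm^2 + B ds^2)/s^2 with A = 5, B = 3.
Substitute u = sqrt(A/B)*m: g = B*(du^2 + ds^2)/s^2, i.e. B times the
Poincare upper half-plane metric, which has constant Gaussian curvature -1.
Scaling a 2D metric by a constant c divides the Gaussian curvature by c,
so K = -1/B = -1/(3) = -0.3333 everywhere (the point (m, s) = (-5, 1) is irrelevant:
the curvature is constant).
The requested Gaussian curvature is K = -0.3333.

-0.3333


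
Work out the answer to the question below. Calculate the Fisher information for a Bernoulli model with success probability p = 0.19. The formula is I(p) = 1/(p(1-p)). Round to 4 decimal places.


For Bernoulli(p), Fisher information is I(p) = 1/(p*(1-p)).
p = 0.19, 1-p = 0.81.
p*(1-p) = 0.1539.
I(p) = 1/0.1539 = 6.4977

6.4977


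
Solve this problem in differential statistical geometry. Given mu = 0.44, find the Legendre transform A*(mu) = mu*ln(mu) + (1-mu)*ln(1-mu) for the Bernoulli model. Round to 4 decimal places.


Legendre transform for Bernoulli:
A*(mu) = mu*log(mu) + (1-mu)*log(1-mu).
mu = 0.44, 1-mu = 0.56.
mu*log(mu) = 0.44*log(0.44) = -0.361231.
(1-mu)*log(1-mu) = 0.56*log(0.56) = -0.324698.
A* = -0.361231 + -0.324698 = -0.6859

-0.6859


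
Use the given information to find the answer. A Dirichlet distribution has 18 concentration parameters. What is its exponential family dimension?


Exponential family dimension calculation:
Dirichlet with 18 components has 18 natural parameters.

18


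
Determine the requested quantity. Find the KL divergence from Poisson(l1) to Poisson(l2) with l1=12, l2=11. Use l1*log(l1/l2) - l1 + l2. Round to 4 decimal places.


KL divergence for Poisson:
KL = l1*log(l1/l2) - l1 + l2.
l1 = 12, l2 = 11.
log(12/11) = 0.087011.
l1*log(l1/l2) = 12 * 0.087011 = 1.044137.
KL = 1.044137 - 12 + 11 = 0.0441

0.0441


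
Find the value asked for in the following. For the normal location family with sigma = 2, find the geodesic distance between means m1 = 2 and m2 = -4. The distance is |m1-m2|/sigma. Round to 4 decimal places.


On the fixed-variance normal subfamily, geodesic distance = |m1-m2|/sigma.
|2 - -4| = 6.
sigma = 2.
d = 6/2 = 3.0000

3.0000


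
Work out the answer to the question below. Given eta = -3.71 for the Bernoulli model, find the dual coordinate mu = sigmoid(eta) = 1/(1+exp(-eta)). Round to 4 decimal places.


Dual coordinate (expectation parameter) for Bernoulli:
mu = 1/(1+exp(-eta)).
eta = -3.71.
exp(-eta) = exp(3.71) = 40.853807.
mu = 1/(1+40.853807) = 0.0239

0.0239


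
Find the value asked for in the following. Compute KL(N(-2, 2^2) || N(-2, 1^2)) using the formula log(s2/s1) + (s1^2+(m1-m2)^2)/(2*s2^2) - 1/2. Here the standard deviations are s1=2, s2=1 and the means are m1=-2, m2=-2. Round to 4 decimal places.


KL divergence between normal distributions:
KL = log(s2/s1) + (s1^2 + (m1-m2)^2)/(2*s2^2) - 1/2.
log(1/2) = -0.693147.
(2^2 + (-2--2)^2)/(2*1^2) = (4 + 0)/2 = 2.0.
KL = -0.693147 + 2.0 - 0.5 = 0.8069

0.8069


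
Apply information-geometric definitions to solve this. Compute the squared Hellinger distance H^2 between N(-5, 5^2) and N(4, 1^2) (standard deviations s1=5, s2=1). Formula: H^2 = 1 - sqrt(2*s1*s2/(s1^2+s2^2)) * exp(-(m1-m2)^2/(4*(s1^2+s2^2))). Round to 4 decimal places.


Squared Hellinger distance for Gaussians:
H^2 = 1 - sqrt(2*s1*s2/(s1^2+s2^2)) * exp(-(m1-m2)^2/(4*(s1^2+s2^2))).
s1^2 = 25, s2^2 = 1, s1^2+s2^2 = 26.
sqrt(2*5*1/(26)) = 0.620174.
(m1-m2)^2 = (-9)^2 = 81.
exp(-81/(4*26)) = exp(-0.778846) = 0.458935.
H^2 = 1 - 0.620174*0.458935 = 0.7154

0.7154


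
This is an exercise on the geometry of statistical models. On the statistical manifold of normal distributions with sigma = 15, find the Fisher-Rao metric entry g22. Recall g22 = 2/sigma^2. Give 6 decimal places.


For the 2-parameter normal family, the Fisher metric has:
  g11 = 1/sigma^2, g22 = 2/sigma^2.
sigma = 15, sigma^2 = 225.
g22 = 0.008889

0.008889


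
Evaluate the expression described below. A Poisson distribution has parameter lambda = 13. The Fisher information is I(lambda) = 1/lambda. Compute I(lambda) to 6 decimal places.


Fisher information for Poisson: I(lambda) = 1/lambda.
lambda = 13.
I(lambda) = 1/13 = 0.076923

0.076923


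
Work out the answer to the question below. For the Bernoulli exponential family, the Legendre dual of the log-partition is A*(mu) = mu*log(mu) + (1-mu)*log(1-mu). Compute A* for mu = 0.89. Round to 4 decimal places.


Legendre transform for Bernoulli:
A*(mu) = mu*log(mu) + (1-mu)*log(1-mu).
mu = 0.89, 1-mu = 0.11.
mu*log(mu) = 0.89*log(0.89) = -0.103715.
(1-mu)*log(1-mu) = 0.11*log(0.11) = -0.2428.
A* = -0.103715 + -0.2428 = -0.3465

-0.3465


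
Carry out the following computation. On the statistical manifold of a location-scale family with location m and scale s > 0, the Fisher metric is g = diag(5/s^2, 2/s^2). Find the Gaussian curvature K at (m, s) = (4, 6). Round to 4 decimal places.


The metric has the form g = (A dm^2 + B ds^2)/s^2 with A = 5, B = 2.
Substitute u = sqrt(A/B)*m: g = B*(du^2 + ds^2)/s^2, i.e. B times the
Poincare upper half-plane metric, which has constant Gaussian curvature -1.
Scaling a 2D metric by a constant c divides the Gaussian curvature by c,
so K = -1/B = -1/(2) = -0.5000 everywhere (the point (m, s) = (4, 6) is irrelevant:
the curvature is constant).
The requested Gaussian curvature is K = -0.5000.

-0.5000


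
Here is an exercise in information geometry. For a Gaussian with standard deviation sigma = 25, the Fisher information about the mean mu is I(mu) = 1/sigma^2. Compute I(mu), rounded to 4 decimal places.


The Fisher information for the mean of a normal distribution is I(mu) = 1/sigma^2.
sigma = 25, so sigma^2 = 625.
I(mu) = 1/625 = 0.0016

0.0016


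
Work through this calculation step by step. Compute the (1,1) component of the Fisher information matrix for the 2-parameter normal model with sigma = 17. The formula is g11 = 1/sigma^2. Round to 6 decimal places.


For the 2-parameter normal family, the Fisher metric has:
  g11 = 1/sigma^2, g22 = 2/sigma^2.
sigma = 17, sigma^2 = 289.
g11 = 0.003460

0.003460


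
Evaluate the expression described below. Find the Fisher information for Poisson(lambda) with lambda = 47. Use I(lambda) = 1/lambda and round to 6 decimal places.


Fisher information for Poisson: I(lambda) = 1/lambda.
lambda = 47.
I(lambda) = 1/47 = 0.021277

0.021277


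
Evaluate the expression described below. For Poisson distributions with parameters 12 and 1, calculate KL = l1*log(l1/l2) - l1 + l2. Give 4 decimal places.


KL divergence for Poisson:
KL = l1*log(l1/l2) - l1 + l2.
l1 = 12, l2 = 1.
log(12/1) = 2.484907.
l1*log(l1/l2) = 12 * 2.484907 = 29.81888.
KL = 29.81888 - 12 + 1 = 18.8189

18.8189


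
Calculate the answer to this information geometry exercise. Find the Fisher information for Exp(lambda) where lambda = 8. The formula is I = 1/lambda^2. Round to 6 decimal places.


Fisher information for exponential: I(lambda) = 1/lambda^2.
lambda = 8, lambda^2 = 64.
I = 1/64 = 0.015625

0.015625
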